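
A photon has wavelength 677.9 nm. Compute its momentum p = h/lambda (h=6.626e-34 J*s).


p = h / lambda
= 6.626e-34 / (677.9e-9)
= 6.626e-34 / 6.7790e-07
= 9.7743e-28 kg*m/s

9.7743e-28


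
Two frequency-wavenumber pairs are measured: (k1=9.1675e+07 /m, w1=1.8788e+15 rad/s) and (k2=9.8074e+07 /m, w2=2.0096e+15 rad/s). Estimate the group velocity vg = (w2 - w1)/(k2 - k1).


vg = (w2 - w1) / (k2 - k1)
= (2.0096e+15 - 1.8788e+15) / (9.8074e+07 - 9.1675e+07)
= 1.3080e+14 / 6.3990e+06
= 2.0441e+07 m/s

2.0441e+07


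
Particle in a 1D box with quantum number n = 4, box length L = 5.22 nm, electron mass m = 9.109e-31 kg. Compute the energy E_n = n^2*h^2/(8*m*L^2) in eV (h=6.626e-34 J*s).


E = n^2 * h^2 / (8 * m * L^2)
= 4^2 * (6.626e-34)^2 / (8 * 9.109e-31 * (5.22e-9)^2)
= 16 * 4.3904e-67 / (8 * 9.109e-31 * 2.7248e-17)
= 3.5377e-20 J
= 0.2208 eV

0.2208


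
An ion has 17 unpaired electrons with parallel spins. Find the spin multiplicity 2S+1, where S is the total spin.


Total spin S = N * (1/2) = 17 * 0.5 = 8.5
Spin multiplicity = 2S + 1
= 2 * 8.5 + 1
= 18

18


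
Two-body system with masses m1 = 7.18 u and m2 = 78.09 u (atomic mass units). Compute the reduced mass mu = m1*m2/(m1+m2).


mu = m1 * m2 / (m1 + m2)
= 7.18 * 78.09 / (7.18 + 78.09)
= 560.6862 / 85.27
= 6.5754 u

6.5754


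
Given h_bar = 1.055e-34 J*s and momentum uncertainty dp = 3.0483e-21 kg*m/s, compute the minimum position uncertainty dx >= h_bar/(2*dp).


dx = h_bar / (2 * dp)
= 1.055e-34 / (2 * 3.0483e-21)
= 1.055e-34 / 6.0966e-21
= 1.7305e-14 m

1.7305e-14


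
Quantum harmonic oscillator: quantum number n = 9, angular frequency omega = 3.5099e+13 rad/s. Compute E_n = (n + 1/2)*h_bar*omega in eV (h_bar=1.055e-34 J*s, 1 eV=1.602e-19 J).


E = (n + 1/2) * h_bar * omega
= (9 + 0.5) * 1.055e-34 * 3.5099e+13
= 9.5 * 3.7029e-21
= 3.5178e-20 J
= 0.2196 eV

0.2196


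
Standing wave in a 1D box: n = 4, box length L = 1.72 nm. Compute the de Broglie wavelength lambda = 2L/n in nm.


lambda = 2L / n
= 2 * 1.72 / 4
= 3.44 / 4
= 0.86 nm

0.86


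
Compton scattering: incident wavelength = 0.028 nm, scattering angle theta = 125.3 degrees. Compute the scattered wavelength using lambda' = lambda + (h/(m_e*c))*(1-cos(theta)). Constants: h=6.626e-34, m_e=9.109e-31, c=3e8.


Compton wavelength: h/(m_e*c) = 2.4247e-12 m
d_lambda = 2.4247e-12 * (1 - cos(125.3 deg))
= 2.4247e-12 * 1.577858
= 3.8258e-12 m = 0.003826 nm
lambda' = 0.028 + 0.003826
= 0.031826 nm

0.031826


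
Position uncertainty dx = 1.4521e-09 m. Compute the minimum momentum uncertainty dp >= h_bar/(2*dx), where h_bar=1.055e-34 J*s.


dp = h_bar / (2 * dx)
= 1.055e-34 / (2 * 1.4521e-09)
= 1.055e-34 / 2.9042e-09
= 3.6327e-26 kg*m/s

3.6327e-26


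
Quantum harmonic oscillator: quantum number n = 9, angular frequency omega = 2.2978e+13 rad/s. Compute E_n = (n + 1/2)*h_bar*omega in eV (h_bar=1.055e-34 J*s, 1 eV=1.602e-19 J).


E = (n + 1/2) * h_bar * omega
= (9 + 0.5) * 1.055e-34 * 2.2978e+13
= 9.5 * 2.4242e-21
= 2.3030e-20 J
= 0.1438 eV

0.1438


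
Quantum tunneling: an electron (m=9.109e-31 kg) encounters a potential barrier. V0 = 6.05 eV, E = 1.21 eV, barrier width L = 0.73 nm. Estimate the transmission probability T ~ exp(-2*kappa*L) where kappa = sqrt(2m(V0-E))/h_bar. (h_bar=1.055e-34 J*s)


V0 - E = 4.84 eV = 7.7537e-19 J
kappa = sqrt(2 * m * (V0-E)) / h_bar
= sqrt(2 * 9.109e-31 * 7.7537e-19) / 1.055e-34
= 1.1266e+10 /m
2*kappa*L = 2 * 1.1266e+10 * 0.73e-9
= 16.4477
T = exp(-16.4477) = 7.192217e-08

7.192217e-08


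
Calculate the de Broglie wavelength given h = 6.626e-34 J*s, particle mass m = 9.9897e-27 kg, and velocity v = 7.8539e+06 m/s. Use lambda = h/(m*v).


lambda = h / (m * v)
= 6.626e-34 / (9.9897e-27 * 7.8539e+06)
= 6.626e-34 / 7.8458e-20
= 8.4453e-15 m

8.4453e-15


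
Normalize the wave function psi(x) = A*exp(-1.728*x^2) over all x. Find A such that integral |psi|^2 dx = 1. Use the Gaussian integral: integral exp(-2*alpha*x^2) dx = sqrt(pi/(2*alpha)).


integral |psi|^2 dx = A^2 * sqrt(pi/(2*alpha)) = 1
A^2 = sqrt(2*alpha/pi)
= sqrt(2 * 1.728 / pi)
= 1.048846
A = sqrt(1.048846)
= 1.0241

1.0241


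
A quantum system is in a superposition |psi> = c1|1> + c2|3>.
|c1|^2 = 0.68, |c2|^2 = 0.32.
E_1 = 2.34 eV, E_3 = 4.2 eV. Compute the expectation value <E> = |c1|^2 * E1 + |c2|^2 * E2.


<E> = |c1|^2 * E1 + |c2|^2 * E2
= 0.68 * 2.34 + 0.32 * 4.2
= 1.5912 + 1.344
= 2.9352 eV

2.9352


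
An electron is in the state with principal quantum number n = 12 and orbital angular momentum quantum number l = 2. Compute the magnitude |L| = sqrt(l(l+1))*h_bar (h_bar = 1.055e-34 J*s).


L = sqrt(l*(l+1)) * h_bar
= sqrt(2 * 3) * 1.055e-34
= sqrt(6) * 1.055e-34
= 2.4495 * 1.055e-34
= 2.5842e-34 J*s

2.5842e-34


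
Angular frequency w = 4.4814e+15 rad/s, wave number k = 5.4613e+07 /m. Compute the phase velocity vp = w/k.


vp = w / k
= 4.4814e+15 / 5.4613e+07
= 8.2057e+07 m/s

8.2057e+07


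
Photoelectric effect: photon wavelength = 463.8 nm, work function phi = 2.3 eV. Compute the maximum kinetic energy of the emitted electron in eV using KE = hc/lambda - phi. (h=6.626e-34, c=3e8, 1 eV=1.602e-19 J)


E_photon = hc / lambda
= (6.626e-34)(3e8) / (463.8e-9)
= 4.2859e-19 J
= 2.6753 eV
KE = E_photon - phi
= 2.6753 - 2.3
= 0.3753 eV

0.3753


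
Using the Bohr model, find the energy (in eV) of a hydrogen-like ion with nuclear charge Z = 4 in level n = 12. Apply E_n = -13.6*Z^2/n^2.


E_n = -13.6 * Z^2 / n^2
= -13.6 * 4^2 / 12^2
= -13.6 * 16 / 144
= -1.5111 eV

-1.5111


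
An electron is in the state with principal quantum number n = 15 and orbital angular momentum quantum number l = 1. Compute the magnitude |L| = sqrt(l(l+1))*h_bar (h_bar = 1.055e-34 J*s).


L = sqrt(l*(l+1)) * h_bar
= sqrt(1 * 2) * 1.055e-34
= sqrt(2) * 1.055e-34
= 1.4142 * 1.055e-34
= 1.4920e-34 J*s

1.4920e-34


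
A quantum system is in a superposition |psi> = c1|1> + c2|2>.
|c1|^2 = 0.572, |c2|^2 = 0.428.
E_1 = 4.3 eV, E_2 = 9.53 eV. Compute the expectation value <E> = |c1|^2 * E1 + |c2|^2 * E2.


<E> = |c1|^2 * E1 + |c2|^2 * E2
= 0.572 * 4.3 + 0.428 * 9.53
= 2.4596 + 4.0788
= 6.5384 eV

6.5384


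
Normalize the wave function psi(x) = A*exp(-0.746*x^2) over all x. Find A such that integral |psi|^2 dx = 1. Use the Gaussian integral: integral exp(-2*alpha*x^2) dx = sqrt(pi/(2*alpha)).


integral |psi|^2 dx = A^2 * sqrt(pi/(2*alpha)) = 1
A^2 = sqrt(2*alpha/pi)
= sqrt(2 * 0.746 / pi)
= 0.689143
A = sqrt(0.689143)
= 0.8301

0.8301


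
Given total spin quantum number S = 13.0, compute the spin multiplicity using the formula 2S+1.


Spin multiplicity = 2S + 1
= 2 * 13.0 + 1
= 26.0 + 1
= 27

27


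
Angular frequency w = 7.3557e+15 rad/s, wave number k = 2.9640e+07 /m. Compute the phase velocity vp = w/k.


vp = w / k
= 7.3557e+15 / 2.9640e+07
= 2.4817e+08 m/s

2.4817e+08


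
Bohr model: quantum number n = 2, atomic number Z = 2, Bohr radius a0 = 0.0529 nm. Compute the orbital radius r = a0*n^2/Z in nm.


r = a0 * n^2 / Z
= 0.0529 * 2^2 / 2
= 0.0529 * 4 / 2
= 0.1058 nm

0.1058


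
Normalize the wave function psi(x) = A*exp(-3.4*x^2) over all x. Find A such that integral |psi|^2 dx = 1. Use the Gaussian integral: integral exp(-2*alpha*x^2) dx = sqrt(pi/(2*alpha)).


integral |psi|^2 dx = A^2 * sqrt(pi/(2*alpha)) = 1
A^2 = sqrt(2*alpha/pi)
= sqrt(2 * 3.4 / pi)
= 1.471226
A = sqrt(1.471226)
= 1.2129

1.2129


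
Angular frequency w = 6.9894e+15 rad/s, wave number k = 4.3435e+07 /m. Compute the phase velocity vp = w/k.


vp = w / k
= 6.9894e+15 / 4.3435e+07
= 1.6092e+08 m/s

1.6092e+08


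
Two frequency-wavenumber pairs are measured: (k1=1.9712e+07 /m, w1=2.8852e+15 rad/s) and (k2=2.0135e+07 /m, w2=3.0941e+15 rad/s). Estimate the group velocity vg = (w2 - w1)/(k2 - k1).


vg = (w2 - w1) / (k2 - k1)
= (3.0941e+15 - 2.8852e+15) / (2.0135e+07 - 1.9712e+07)
= 2.0890e+14 / 4.2300e+05
= 4.9385e+08 m/s

4.9385e+08


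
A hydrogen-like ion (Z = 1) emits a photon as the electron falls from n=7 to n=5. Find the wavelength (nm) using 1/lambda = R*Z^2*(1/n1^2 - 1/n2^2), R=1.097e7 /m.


1/lambda = R * Z^2 * (1/n1^2 - 1/n2^2)
= 1.097e7 * 1^2 * (1/5^2 - 1/7^2)
= 1.097e7 * 1 * (0.04 - 0.020408)
= 2.1492e+05 /m
lambda = 1 / 2.1492e+05
= 4652.8411 nm

4652.8411


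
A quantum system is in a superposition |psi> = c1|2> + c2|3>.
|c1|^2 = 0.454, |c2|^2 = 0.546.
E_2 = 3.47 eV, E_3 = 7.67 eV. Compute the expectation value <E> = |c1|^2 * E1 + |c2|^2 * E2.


<E> = |c1|^2 * E1 + |c2|^2 * E2
= 0.454 * 3.47 + 0.546 * 7.67
= 1.5754 + 4.1878
= 5.7632 eV

5.7632


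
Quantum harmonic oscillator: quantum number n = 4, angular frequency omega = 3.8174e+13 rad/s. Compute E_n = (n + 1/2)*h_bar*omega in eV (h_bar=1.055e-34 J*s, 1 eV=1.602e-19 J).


E = (n + 1/2) * h_bar * omega
= (4 + 0.5) * 1.055e-34 * 3.8174e+13
= 4.5 * 4.0274e-21
= 1.8123e-20 J
= 0.1131 eV

0.1131


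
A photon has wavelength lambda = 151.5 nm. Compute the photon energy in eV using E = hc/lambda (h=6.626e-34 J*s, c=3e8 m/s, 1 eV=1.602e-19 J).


E = hc / lambda
= (6.626e-34)(3e8) / (151.5e-9)
= 1.9878e-25 / 1.5150e-07
= 1.3121e-18 J
Converting to eV: 1.3121e-18 / 1.602e-19
= 8.1903 eV

8.1903


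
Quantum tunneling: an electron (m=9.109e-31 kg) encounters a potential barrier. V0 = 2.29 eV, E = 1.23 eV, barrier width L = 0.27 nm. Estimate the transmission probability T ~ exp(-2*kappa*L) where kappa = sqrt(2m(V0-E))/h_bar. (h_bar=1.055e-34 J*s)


V0 - E = 1.06 eV = 1.6981e-19 J
kappa = sqrt(2 * m * (V0-E)) / h_bar
= sqrt(2 * 9.109e-31 * 1.6981e-19) / 1.055e-34
= 5.2721e+09 /m
2*kappa*L = 2 * 5.2721e+09 * 0.27e-9
= 2.8469
T = exp(-2.8469) = 5.802254e-02

5.802254e-02


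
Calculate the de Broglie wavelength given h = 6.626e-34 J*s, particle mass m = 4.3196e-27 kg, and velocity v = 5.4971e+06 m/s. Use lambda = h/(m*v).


lambda = h / (m * v)
= 6.626e-34 / (4.3196e-27 * 5.4971e+06)
= 6.626e-34 / 2.3745e-20
= 2.7905e-14 m

2.7905e-14


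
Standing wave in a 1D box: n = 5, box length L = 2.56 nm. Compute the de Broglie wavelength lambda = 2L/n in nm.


lambda = 2L / n
= 2 * 2.56 / 5
= 5.12 / 5
= 1.024 nm

1.024


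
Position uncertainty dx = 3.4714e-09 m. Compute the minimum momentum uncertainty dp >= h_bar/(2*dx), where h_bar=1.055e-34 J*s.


dp = h_bar / (2 * dx)
= 1.055e-34 / (2 * 3.4714e-09)
= 1.055e-34 / 6.9428e-09
= 1.5196e-26 kg*m/s

1.5196e-26


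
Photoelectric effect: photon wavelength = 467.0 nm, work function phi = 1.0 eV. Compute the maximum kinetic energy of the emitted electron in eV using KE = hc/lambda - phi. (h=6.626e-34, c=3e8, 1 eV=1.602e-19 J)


E_photon = hc / lambda
= (6.626e-34)(3e8) / (467.0e-9)
= 4.2565e-19 J
= 2.657 eV
KE = E_photon - phi
= 2.657 - 1.0
= 1.657 eV

1.657


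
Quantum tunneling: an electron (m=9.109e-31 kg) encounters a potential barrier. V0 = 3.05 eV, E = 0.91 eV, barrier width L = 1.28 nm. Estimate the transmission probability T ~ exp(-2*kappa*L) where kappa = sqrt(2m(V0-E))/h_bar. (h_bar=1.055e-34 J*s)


V0 - E = 2.14 eV = 3.4283e-19 J
kappa = sqrt(2 * m * (V0-E)) / h_bar
= sqrt(2 * 9.109e-31 * 3.4283e-19) / 1.055e-34
= 7.4909e+09 /m
2*kappa*L = 2 * 7.4909e+09 * 1.28e-9
= 19.1768
T = exp(-19.1768) = 4.694878e-09

4.694878e-09


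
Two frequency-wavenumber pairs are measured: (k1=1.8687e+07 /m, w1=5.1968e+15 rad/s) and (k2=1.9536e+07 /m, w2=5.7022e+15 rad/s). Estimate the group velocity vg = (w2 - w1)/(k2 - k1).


vg = (w2 - w1) / (k2 - k1)
= (5.7022e+15 - 5.1968e+15) / (1.9536e+07 - 1.8687e+07)
= 5.0540e+14 / 8.4900e+05
= 5.9529e+08 m/s

5.9529e+08


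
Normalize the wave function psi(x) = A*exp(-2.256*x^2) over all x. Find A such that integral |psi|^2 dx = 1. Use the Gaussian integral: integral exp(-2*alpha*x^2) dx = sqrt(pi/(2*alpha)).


integral |psi|^2 dx = A^2 * sqrt(pi/(2*alpha)) = 1
A^2 = sqrt(2*alpha/pi)
= sqrt(2 * 2.256 / pi)
= 1.198422
A = sqrt(1.198422)
= 1.0947

1.0947


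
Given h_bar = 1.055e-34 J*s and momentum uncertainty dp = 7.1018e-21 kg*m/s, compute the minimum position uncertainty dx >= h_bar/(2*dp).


dx = h_bar / (2 * dp)
= 1.055e-34 / (2 * 7.1018e-21)
= 1.055e-34 / 1.4204e-20
= 7.4277e-15 m

7.4277e-15


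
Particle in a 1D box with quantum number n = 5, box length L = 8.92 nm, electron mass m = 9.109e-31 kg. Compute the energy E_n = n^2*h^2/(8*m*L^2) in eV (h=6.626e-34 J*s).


E = n^2 * h^2 / (8 * m * L^2)
= 5^2 * (6.626e-34)^2 / (8 * 9.109e-31 * (8.92e-9)^2)
= 25 * 4.3904e-67 / (8 * 9.109e-31 * 7.9566e-17)
= 1.8930e-20 J
= 0.1182 eV

0.1182


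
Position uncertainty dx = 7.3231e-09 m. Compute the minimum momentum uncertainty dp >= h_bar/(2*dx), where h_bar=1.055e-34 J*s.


dp = h_bar / (2 * dx)
= 1.055e-34 / (2 * 7.3231e-09)
= 1.055e-34 / 1.4646e-08
= 7.2032e-27 kg*m/s

7.2032e-27


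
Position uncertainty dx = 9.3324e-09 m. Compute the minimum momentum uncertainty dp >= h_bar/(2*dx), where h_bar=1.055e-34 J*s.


dp = h_bar / (2 * dx)
= 1.055e-34 / (2 * 9.3324e-09)
= 1.055e-34 / 1.8665e-08
= 5.6524e-27 kg*m/s

5.6524e-27


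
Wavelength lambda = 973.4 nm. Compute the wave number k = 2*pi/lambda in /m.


k = 2 * pi / lambda
= 6.2832 / (973.4e-9)
= 6.2832 / 9.7340e-07
= 6.4549e+06 /m

6.4549e+06


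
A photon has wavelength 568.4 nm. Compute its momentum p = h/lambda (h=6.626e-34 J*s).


p = h / lambda
= 6.626e-34 / (568.4e-9)
= 6.626e-34 / 5.6840e-07
= 1.1657e-27 kg*m/s

1.1657e-27


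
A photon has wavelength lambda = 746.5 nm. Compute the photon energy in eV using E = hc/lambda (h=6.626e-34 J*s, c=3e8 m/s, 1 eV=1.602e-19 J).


E = hc / lambda
= (6.626e-34)(3e8) / (746.5e-9)
= 1.9878e-25 / 7.4650e-07
= 2.6628e-19 J
Converting to eV: 2.6628e-19 / 1.602e-19
= 1.6622 eV

1.6622


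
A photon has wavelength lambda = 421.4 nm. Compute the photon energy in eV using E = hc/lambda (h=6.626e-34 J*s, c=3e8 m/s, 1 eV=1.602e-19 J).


E = hc / lambda
= (6.626e-34)(3e8) / (421.4e-9)
= 1.9878e-25 / 4.2140e-07
= 4.7171e-19 J
Converting to eV: 4.7171e-19 / 1.602e-19
= 2.9445 eV

2.9445


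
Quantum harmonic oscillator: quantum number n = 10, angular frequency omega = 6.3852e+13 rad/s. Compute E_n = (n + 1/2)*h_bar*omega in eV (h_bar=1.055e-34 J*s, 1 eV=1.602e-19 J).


E = (n + 1/2) * h_bar * omega
= (10 + 0.5) * 1.055e-34 * 6.3852e+13
= 10.5 * 6.7364e-21
= 7.0732e-20 J
= 0.4415 eV

0.4415


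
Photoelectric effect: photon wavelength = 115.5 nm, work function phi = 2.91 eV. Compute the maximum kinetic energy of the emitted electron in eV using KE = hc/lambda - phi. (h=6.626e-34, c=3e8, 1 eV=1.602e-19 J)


E_photon = hc / lambda
= (6.626e-34)(3e8) / (115.5e-9)
= 1.7210e-18 J
= 10.7431 eV
KE = E_photon - phi
= 10.7431 - 2.91
= 7.8331 eV

7.8331


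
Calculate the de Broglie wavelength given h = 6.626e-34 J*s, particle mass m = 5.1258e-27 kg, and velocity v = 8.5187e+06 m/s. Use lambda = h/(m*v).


lambda = h / (m * v)
= 6.626e-34 / (5.1258e-27 * 8.5187e+06)
= 6.626e-34 / 4.3665e-20
= 1.5175e-14 m

1.5175e-14


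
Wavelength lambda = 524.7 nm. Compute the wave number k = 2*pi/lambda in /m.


k = 2 * pi / lambda
= 6.2832 / (524.7e-9)
= 6.2832 / 5.2470e-07
= 1.1975e+07 /m

1.1975e+07


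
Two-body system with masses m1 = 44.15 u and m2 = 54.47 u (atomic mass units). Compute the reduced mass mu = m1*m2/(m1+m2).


mu = m1 * m2 / (m1 + m2)
= 44.15 * 54.47 / (44.15 + 54.47)
= 2404.8505 / 98.62
= 24.385 u

24.385


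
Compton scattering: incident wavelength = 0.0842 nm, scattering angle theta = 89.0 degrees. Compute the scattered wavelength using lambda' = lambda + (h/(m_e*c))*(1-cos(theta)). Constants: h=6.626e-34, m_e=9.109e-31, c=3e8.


Compton wavelength: h/(m_e*c) = 2.4247e-12 m
d_lambda = 2.4247e-12 * (1 - cos(89.0 deg))
= 2.4247e-12 * 0.982548
= 2.3824e-12 m = 0.002382 nm
lambda' = 0.0842 + 0.002382
= 0.086582 nm

0.086582


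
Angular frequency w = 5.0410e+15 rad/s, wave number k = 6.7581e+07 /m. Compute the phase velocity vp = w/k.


vp = w / k
= 5.0410e+15 / 6.7581e+07
= 7.4592e+07 m/s

7.4592e+07


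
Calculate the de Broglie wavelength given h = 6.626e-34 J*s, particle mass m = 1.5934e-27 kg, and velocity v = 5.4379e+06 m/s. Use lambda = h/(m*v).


lambda = h / (m * v)
= 6.626e-34 / (1.5934e-27 * 5.4379e+06)
= 6.626e-34 / 8.6647e-21
= 7.6471e-14 m

7.6471e-14


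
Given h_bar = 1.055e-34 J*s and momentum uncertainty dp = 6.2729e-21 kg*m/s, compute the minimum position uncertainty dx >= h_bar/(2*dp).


dx = h_bar / (2 * dp)
= 1.055e-34 / (2 * 6.2729e-21)
= 1.055e-34 / 1.2546e-20
= 8.4092e-15 m

8.4092e-15


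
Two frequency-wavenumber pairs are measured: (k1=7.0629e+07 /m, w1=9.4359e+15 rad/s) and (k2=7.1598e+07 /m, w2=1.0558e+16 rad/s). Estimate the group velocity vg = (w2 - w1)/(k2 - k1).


vg = (w2 - w1) / (k2 - k1)
= (1.0558e+16 - 9.4359e+15) / (7.1598e+07 - 7.0629e+07)
= 1.1221e+15 / 9.6900e+05
= 1.1580e+09 m/s

1.1580e+09


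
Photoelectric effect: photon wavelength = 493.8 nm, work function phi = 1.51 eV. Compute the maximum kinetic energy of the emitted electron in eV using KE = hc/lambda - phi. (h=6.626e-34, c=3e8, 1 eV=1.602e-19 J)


E_photon = hc / lambda
= (6.626e-34)(3e8) / (493.8e-9)
= 4.0255e-19 J
= 2.5128 eV
KE = E_photon - phi
= 2.5128 - 1.51
= 1.0028 eV

1.0028


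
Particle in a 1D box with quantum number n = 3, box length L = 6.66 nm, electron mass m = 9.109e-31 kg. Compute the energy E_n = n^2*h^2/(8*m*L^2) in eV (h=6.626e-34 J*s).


E = n^2 * h^2 / (8 * m * L^2)
= 3^2 * (6.626e-34)^2 / (8 * 9.109e-31 * (6.66e-9)^2)
= 9 * 4.3904e-67 / (8 * 9.109e-31 * 4.4356e-17)
= 1.2225e-20 J
= 0.0763 eV

0.0763


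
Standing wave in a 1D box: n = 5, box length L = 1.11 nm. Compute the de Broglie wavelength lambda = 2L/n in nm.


lambda = 2L / n
= 2 * 1.11 / 5
= 2.22 / 5
= 0.444 nm

0.444


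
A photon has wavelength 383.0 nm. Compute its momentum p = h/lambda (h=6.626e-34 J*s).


p = h / lambda
= 6.626e-34 / (383.0e-9)
= 6.626e-34 / 3.8300e-07
= 1.7300e-27 kg*m/s

1.7300e-27


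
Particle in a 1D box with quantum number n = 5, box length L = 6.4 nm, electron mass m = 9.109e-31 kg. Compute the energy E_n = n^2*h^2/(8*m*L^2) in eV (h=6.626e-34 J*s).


E = n^2 * h^2 / (8 * m * L^2)
= 5^2 * (6.626e-34)^2 / (8 * 9.109e-31 * (6.4e-9)^2)
= 25 * 4.3904e-67 / (8 * 9.109e-31 * 4.0960e-17)
= 3.6772e-20 J
= 0.2295 eV

0.2295


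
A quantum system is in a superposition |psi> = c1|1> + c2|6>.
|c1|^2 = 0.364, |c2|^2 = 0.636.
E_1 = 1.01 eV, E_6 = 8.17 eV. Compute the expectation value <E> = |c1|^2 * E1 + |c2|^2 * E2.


<E> = |c1|^2 * E1 + |c2|^2 * E2
= 0.364 * 1.01 + 0.636 * 8.17
= 0.3676 + 5.1961
= 5.5638 eV

5.5638


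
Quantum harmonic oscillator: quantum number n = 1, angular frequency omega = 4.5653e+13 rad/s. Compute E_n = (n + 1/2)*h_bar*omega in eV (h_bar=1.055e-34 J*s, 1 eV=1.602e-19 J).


E = (n + 1/2) * h_bar * omega
= (1 + 0.5) * 1.055e-34 * 4.5653e+13
= 1.5 * 4.8164e-21
= 7.2246e-21 J
= 0.0451 eV

0.0451


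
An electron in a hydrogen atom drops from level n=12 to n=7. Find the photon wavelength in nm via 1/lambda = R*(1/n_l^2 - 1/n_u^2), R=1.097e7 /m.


1/lambda = R * (1/n_l^2 - 1/n_u^2)
= 1.097e7 * (1/7^2 - 1/12^2)
= 1.097e7 * (0.020408 - 0.006944)
= 1.097e7 * 0.013464
= 1.4770e+05 /m
lambda = 1 / 1.4770e+05 = 6770.6184 nm

6770.6184


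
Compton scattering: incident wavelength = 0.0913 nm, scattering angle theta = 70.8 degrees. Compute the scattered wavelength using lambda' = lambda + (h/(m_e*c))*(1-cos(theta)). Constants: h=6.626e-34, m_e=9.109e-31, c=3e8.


Compton wavelength: h/(m_e*c) = 2.4247e-12 m
d_lambda = 2.4247e-12 * (1 - cos(70.8 deg))
= 2.4247e-12 * 0.671133
= 1.6273e-12 m = 0.001627 nm
lambda' = 0.0913 + 0.001627
= 0.092927 nm

0.092927


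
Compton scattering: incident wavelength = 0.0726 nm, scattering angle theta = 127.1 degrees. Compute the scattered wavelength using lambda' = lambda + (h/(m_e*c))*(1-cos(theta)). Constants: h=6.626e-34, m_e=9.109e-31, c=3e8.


Compton wavelength: h/(m_e*c) = 2.4247e-12 m
d_lambda = 2.4247e-12 * (1 - cos(127.1 deg))
= 2.4247e-12 * 1.603208
= 3.8873e-12 m = 0.003887 nm
lambda' = 0.0726 + 0.003887
= 0.076487 nm

0.076487


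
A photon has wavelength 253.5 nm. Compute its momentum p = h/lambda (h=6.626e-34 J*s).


p = h / lambda
= 6.626e-34 / (253.5e-9)
= 6.626e-34 / 2.5350e-07
= 2.6138e-27 kg*m/s

2.6138e-27


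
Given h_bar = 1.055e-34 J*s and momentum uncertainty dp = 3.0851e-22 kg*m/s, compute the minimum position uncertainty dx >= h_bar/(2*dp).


dx = h_bar / (2 * dp)
= 1.055e-34 / (2 * 3.0851e-22)
= 1.055e-34 / 6.1702e-22
= 1.7098e-13 m

1.7098e-13


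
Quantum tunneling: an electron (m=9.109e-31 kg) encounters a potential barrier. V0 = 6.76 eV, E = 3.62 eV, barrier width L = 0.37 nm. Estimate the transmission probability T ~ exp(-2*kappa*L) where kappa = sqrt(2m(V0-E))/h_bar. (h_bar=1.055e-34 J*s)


V0 - E = 3.14 eV = 5.0303e-19 J
kappa = sqrt(2 * m * (V0-E)) / h_bar
= sqrt(2 * 9.109e-31 * 5.0303e-19) / 1.055e-34
= 9.0739e+09 /m
2*kappa*L = 2 * 9.0739e+09 * 0.37e-9
= 6.7147
T = exp(-6.7147) = 1.212967e-03

1.212967e-03


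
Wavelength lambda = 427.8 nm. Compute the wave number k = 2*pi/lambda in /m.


k = 2 * pi / lambda
= 6.2832 / (427.8e-9)
= 6.2832 / 4.2780e-07
= 1.4687e+07 /m

1.4687e+07


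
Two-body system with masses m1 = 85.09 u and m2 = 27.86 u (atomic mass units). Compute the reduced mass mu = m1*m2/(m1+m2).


mu = m1 * m2 / (m1 + m2)
= 85.09 * 27.86 / (85.09 + 27.86)
= 2370.6074 / 112.95
= 20.9881 u

20.9881


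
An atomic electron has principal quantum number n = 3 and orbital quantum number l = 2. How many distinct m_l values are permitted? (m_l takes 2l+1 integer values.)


m_l ranges from -l to +l in integer steps
So m_l goes from -2 to +2
Count = 2l + 1 = 2*2 + 1
= 5

5


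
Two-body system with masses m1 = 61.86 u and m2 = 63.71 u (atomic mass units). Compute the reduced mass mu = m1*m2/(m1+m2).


mu = m1 * m2 / (m1 + m2)
= 61.86 * 63.71 / (61.86 + 63.71)
= 3941.1006 / 125.57
= 31.3857 u

31.3857


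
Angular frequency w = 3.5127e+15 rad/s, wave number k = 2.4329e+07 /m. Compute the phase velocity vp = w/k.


vp = w / k
= 3.5127e+15 / 2.4329e+07
= 1.4438e+08 m/s

1.4438e+08


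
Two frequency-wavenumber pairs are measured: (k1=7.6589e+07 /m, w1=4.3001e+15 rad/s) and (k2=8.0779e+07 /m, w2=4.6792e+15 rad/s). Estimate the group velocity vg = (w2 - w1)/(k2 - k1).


vg = (w2 - w1) / (k2 - k1)
= (4.6792e+15 - 4.3001e+15) / (8.0779e+07 - 7.6589e+07)
= 3.7910e+14 / 4.1900e+06
= 9.0477e+07 m/s

9.0477e+07


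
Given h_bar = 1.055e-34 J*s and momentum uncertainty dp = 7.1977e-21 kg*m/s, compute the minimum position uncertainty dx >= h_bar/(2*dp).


dx = h_bar / (2 * dp)
= 1.055e-34 / (2 * 7.1977e-21)
= 1.055e-34 / 1.4395e-20
= 7.3287e-15 m

7.3287e-15


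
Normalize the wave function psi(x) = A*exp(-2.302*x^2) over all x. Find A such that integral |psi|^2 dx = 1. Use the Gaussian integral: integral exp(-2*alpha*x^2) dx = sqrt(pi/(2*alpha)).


integral |psi|^2 dx = A^2 * sqrt(pi/(2*alpha)) = 1
A^2 = sqrt(2*alpha/pi)
= sqrt(2 * 2.302 / pi)
= 1.210578
A = sqrt(1.210578)
= 1.1003

1.1003


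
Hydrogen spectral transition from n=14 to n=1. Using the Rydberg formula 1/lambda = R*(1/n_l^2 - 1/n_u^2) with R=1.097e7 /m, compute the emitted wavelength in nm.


1/lambda = R * (1/n_l^2 - 1/n_u^2)
= 1.097e7 * (1/1^2 - 1/14^2)
= 1.097e7 * (1.0 - 0.005102)
= 1.097e7 * 0.994898
= 1.0914e+07 /m
lambda = 1 / 1.0914e+07 = 91.6252 nm

91.6252


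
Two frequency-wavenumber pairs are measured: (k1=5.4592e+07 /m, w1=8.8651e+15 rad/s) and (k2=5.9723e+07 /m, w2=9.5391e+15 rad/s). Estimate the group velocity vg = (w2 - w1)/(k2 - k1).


vg = (w2 - w1) / (k2 - k1)
= (9.5391e+15 - 8.8651e+15) / (5.9723e+07 - 5.4592e+07)
= 6.7400e+14 / 5.1310e+06
= 1.3136e+08 m/s

1.3136e+08


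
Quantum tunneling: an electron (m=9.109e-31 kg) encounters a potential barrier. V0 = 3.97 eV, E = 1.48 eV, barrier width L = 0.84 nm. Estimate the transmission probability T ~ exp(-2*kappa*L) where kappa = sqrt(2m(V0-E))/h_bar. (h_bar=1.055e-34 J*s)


V0 - E = 2.49 eV = 3.9890e-19 J
kappa = sqrt(2 * m * (V0-E)) / h_bar
= sqrt(2 * 9.109e-31 * 3.9890e-19) / 1.055e-34
= 8.0803e+09 /m
2*kappa*L = 2 * 8.0803e+09 * 0.84e-9
= 13.5749
T = exp(-13.5749) = 1.271967e-06

1.271967e-06


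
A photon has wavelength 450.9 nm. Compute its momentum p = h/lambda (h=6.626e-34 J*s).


p = h / lambda
= 6.626e-34 / (450.9e-9)
= 6.626e-34 / 4.5090e-07
= 1.4695e-27 kg*m/s

1.4695e-27


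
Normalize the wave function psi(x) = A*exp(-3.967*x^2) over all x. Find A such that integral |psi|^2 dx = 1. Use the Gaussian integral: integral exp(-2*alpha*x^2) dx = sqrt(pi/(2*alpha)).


integral |psi|^2 dx = A^2 * sqrt(pi/(2*alpha)) = 1
A^2 = sqrt(2*alpha/pi)
= sqrt(2 * 3.967 / pi)
= 1.589173
A = sqrt(1.589173)
= 1.2606

1.2606


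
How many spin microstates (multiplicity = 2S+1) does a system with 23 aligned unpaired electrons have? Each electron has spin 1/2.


Total spin S = N * (1/2) = 23 * 0.5 = 11.5
Spin multiplicity = 2S + 1
= 2 * 11.5 + 1
= 24

24


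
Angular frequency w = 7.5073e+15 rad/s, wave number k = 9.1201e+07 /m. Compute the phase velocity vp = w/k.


vp = w / k
= 7.5073e+15 / 9.1201e+07
= 8.2316e+07 m/s

8.2316e+07


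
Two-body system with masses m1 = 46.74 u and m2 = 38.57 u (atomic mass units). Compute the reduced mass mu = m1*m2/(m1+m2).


mu = m1 * m2 / (m1 + m2)
= 46.74 * 38.57 / (46.74 + 38.57)
= 1802.7618 / 85.31
= 21.1319 u

21.1319


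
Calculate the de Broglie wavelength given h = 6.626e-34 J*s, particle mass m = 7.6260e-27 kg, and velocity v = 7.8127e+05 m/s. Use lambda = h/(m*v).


lambda = h / (m * v)
= 6.626e-34 / (7.6260e-27 * 7.8127e+05)
= 6.626e-34 / 5.9580e-21
= 1.1121e-13 m

1.1121e-13


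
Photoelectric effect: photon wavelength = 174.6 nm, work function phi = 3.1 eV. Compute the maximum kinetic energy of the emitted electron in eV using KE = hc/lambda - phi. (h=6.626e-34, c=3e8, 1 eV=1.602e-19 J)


E_photon = hc / lambda
= (6.626e-34)(3e8) / (174.6e-9)
= 1.1385e-18 J
= 7.1067 eV
KE = E_photon - phi
= 7.1067 - 3.1
= 4.0067 eV

4.0067


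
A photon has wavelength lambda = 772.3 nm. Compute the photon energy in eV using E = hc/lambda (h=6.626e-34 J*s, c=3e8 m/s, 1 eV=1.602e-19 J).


E = hc / lambda
= (6.626e-34)(3e8) / (772.3e-9)
= 1.9878e-25 / 7.7230e-07
= 2.5739e-19 J
Converting to eV: 2.5739e-19 / 1.602e-19
= 1.6067 eV

1.6067


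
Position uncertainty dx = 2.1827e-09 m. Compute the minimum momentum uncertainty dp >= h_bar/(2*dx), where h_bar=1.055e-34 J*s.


dp = h_bar / (2 * dx)
= 1.055e-34 / (2 * 2.1827e-09)
= 1.055e-34 / 4.3654e-09
= 2.4167e-26 kg*m/s

2.4167e-26


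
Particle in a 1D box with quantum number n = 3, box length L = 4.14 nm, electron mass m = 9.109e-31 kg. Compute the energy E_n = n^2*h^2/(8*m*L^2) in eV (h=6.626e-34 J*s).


E = n^2 * h^2 / (8 * m * L^2)
= 3^2 * (6.626e-34)^2 / (8 * 9.109e-31 * (4.14e-9)^2)
= 9 * 4.3904e-67 / (8 * 9.109e-31 * 1.7140e-17)
= 3.1636e-20 J
= 0.1975 eV

0.1975


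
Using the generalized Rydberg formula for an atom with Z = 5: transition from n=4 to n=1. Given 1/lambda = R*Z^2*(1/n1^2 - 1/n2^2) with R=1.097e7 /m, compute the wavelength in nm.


1/lambda = R * Z^2 * (1/n1^2 - 1/n2^2)
= 1.097e7 * 5^2 * (1/1^2 - 1/4^2)
= 1.097e7 * 25 * (1.0 - 0.0625)
= 2.5711e+08 /m
lambda = 1 / 2.5711e+08
= 3.8894 nm

3.8894


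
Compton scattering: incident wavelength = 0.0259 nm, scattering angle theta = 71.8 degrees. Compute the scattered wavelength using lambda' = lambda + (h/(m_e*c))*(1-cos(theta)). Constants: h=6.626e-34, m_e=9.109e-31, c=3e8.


Compton wavelength: h/(m_e*c) = 2.4247e-12 m
d_lambda = 2.4247e-12 * (1 - cos(71.8 deg))
= 2.4247e-12 * 0.687665
= 1.6674e-12 m = 0.001667 nm
lambda' = 0.0259 + 0.001667
= 0.027567 nm

0.027567


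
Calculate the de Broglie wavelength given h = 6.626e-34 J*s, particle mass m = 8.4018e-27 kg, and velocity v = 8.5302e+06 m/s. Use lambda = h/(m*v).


lambda = h / (m * v)
= 6.626e-34 / (8.4018e-27 * 8.5302e+06)
= 6.626e-34 / 7.1669e-20
= 9.2453e-15 m

9.2453e-15


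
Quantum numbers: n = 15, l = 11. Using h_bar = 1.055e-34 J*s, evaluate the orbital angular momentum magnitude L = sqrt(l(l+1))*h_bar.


L = sqrt(l*(l+1)) * h_bar
= sqrt(11 * 12) * 1.055e-34
= sqrt(132) * 1.055e-34
= 11.4891 * 1.055e-34
= 1.2121e-33 J*s

1.2121e-33


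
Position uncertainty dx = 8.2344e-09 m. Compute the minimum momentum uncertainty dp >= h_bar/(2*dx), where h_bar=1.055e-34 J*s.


dp = h_bar / (2 * dx)
= 1.055e-34 / (2 * 8.2344e-09)
= 1.055e-34 / 1.6469e-08
= 6.4061e-27 kg*m/s

6.4061e-27


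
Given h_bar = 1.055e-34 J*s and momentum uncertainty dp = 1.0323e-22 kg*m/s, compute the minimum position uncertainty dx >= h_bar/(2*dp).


dx = h_bar / (2 * dp)
= 1.055e-34 / (2 * 1.0323e-22)
= 1.055e-34 / 2.0646e-22
= 5.1099e-13 m

5.1099e-13


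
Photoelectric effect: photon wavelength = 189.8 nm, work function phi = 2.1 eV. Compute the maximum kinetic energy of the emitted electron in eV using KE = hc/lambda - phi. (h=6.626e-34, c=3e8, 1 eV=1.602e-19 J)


E_photon = hc / lambda
= (6.626e-34)(3e8) / (189.8e-9)
= 1.0473e-18 J
= 6.5375 eV
KE = E_photon - phi
= 6.5375 - 2.1
= 4.4375 eV

4.4375


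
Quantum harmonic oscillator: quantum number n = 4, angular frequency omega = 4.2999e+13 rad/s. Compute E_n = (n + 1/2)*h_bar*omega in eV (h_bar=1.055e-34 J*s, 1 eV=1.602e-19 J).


E = (n + 1/2) * h_bar * omega
= (4 + 0.5) * 1.055e-34 * 4.2999e+13
= 4.5 * 4.5364e-21
= 2.0414e-20 J
= 0.1274 eV

0.1274


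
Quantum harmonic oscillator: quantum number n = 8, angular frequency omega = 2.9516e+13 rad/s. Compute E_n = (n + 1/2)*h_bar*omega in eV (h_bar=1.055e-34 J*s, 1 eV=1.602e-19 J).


E = (n + 1/2) * h_bar * omega
= (8 + 0.5) * 1.055e-34 * 2.9516e+13
= 8.5 * 3.1139e-21
= 2.6468e-20 J
= 0.1652 eV

0.1652


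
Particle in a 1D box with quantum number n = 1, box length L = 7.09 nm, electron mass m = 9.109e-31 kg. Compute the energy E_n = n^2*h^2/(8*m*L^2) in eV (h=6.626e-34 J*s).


E = n^2 * h^2 / (8 * m * L^2)
= 1^2 * (6.626e-34)^2 / (8 * 9.109e-31 * (7.09e-9)^2)
= 1 * 4.3904e-67 / (8 * 9.109e-31 * 5.0268e-17)
= 1.1985e-21 J
= 0.0075 eV

0.0075


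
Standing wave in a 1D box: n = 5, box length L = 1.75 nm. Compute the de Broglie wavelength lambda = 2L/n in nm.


lambda = 2L / n
= 2 * 1.75 / 5
= 3.5 / 5
= 0.7 nm

0.7


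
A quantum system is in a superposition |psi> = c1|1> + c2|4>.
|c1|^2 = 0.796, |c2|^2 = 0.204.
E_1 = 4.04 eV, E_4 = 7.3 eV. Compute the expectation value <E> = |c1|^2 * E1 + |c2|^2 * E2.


<E> = |c1|^2 * E1 + |c2|^2 * E2
= 0.796 * 4.04 + 0.204 * 7.3
= 3.2158 + 1.4892
= 4.705 eV

4.705


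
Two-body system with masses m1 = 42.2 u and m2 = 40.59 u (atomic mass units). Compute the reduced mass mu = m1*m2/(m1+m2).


mu = m1 * m2 / (m1 + m2)
= 42.2 * 40.59 / (42.2 + 40.59)
= 1712.898 / 82.79
= 20.6897 u

20.6897


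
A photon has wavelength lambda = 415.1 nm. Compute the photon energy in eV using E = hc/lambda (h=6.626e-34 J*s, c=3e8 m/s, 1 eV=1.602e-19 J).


E = hc / lambda
= (6.626e-34)(3e8) / (415.1e-9)
= 1.9878e-25 / 4.1510e-07
= 4.7887e-19 J
Converting to eV: 4.7887e-19 / 1.602e-19
= 2.9892 eV

2.9892


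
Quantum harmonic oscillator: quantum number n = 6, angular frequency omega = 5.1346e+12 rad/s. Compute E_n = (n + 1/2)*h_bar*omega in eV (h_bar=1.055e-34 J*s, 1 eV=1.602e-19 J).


E = (n + 1/2) * h_bar * omega
= (6 + 0.5) * 1.055e-34 * 5.1346e+12
= 6.5 * 5.4170e-22
= 3.5211e-21 J
= 0.022 eV

0.022


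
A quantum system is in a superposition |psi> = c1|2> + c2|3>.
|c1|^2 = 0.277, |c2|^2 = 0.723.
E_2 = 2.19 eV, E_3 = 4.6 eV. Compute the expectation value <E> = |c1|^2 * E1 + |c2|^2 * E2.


<E> = |c1|^2 * E1 + |c2|^2 * E2
= 0.277 * 2.19 + 0.723 * 4.6
= 0.6066 + 3.3258
= 3.9324 eV

3.9324


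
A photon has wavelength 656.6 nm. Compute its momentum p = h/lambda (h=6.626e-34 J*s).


p = h / lambda
= 6.626e-34 / (656.6e-9)
= 6.626e-34 / 6.5660e-07
= 1.0091e-27 kg*m/s

1.0091e-27


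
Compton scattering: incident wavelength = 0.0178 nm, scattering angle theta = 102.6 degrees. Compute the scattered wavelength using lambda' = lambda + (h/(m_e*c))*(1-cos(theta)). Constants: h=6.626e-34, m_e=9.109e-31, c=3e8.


Compton wavelength: h/(m_e*c) = 2.4247e-12 m
d_lambda = 2.4247e-12 * (1 - cos(102.6 deg))
= 2.4247e-12 * 1.218143
= 2.9536e-12 m = 0.002954 nm
lambda' = 0.0178 + 0.002954
= 0.020754 nm

0.020754


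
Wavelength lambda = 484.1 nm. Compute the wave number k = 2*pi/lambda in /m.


k = 2 * pi / lambda
= 6.2832 / (484.1e-9)
= 6.2832 / 4.8410e-07
= 1.2979e+07 /m

1.2979e+07


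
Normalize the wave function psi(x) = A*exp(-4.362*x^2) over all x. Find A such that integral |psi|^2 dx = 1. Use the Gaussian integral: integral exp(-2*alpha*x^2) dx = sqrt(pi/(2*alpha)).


integral |psi|^2 dx = A^2 * sqrt(pi/(2*alpha)) = 1
A^2 = sqrt(2*alpha/pi)
= sqrt(2 * 4.362 / pi)
= 1.666414
A = sqrt(1.666414)
= 1.2909

1.2909


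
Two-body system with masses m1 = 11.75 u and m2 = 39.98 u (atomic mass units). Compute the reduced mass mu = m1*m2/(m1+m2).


mu = m1 * m2 / (m1 + m2)
= 11.75 * 39.98 / (11.75 + 39.98)
= 469.765 / 51.73
= 9.0811 u

9.0811


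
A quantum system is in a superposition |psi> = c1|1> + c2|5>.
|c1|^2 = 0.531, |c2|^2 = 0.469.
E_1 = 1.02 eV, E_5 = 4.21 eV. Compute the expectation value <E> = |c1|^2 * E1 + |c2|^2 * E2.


<E> = |c1|^2 * E1 + |c2|^2 * E2
= 0.531 * 1.02 + 0.469 * 4.21
= 0.5416 + 1.9745
= 2.5161 eV

2.5161


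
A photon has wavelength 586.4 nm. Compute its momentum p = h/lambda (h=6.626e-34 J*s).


p = h / lambda
= 6.626e-34 / (586.4e-9)
= 6.626e-34 / 5.8640e-07
= 1.1299e-27 kg*m/s

1.1299e-27


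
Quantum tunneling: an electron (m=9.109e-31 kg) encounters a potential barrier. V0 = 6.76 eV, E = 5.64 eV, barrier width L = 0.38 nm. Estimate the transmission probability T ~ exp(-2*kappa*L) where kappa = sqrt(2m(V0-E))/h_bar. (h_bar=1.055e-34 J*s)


V0 - E = 1.12 eV = 1.7942e-19 J
kappa = sqrt(2 * m * (V0-E)) / h_bar
= sqrt(2 * 9.109e-31 * 1.7942e-19) / 1.055e-34
= 5.4192e+09 /m
2*kappa*L = 2 * 5.4192e+09 * 0.38e-9
= 4.1186
T = exp(-4.1186) = 1.626694e-02

1.626694e-02


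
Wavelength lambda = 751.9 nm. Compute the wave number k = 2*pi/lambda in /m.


k = 2 * pi / lambda
= 6.2832 / (751.9e-9)
= 6.2832 / 7.5190e-07
= 8.3564e+06 /m

8.3564e+06


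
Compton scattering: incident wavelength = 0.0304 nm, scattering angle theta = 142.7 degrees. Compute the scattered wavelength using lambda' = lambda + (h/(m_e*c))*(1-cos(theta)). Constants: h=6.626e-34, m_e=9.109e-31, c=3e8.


Compton wavelength: h/(m_e*c) = 2.4247e-12 m
d_lambda = 2.4247e-12 * (1 - cos(142.7 deg))
= 2.4247e-12 * 1.795473
= 4.3535e-12 m = 0.004353 nm
lambda' = 0.0304 + 0.004353
= 0.034753 nm

0.034753


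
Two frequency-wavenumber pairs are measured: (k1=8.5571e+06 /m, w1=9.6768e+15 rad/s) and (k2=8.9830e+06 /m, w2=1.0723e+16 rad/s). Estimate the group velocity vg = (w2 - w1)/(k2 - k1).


vg = (w2 - w1) / (k2 - k1)
= (1.0723e+16 - 9.6768e+15) / (8.9830e+06 - 8.5571e+06)
= 1.0462e+15 / 4.2590e+05
= 2.4564e+09 m/s

2.4564e+09


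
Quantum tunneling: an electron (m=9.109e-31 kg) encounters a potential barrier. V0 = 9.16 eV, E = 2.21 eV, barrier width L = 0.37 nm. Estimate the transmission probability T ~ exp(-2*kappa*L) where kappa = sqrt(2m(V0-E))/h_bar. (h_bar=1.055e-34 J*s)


V0 - E = 6.95 eV = 1.1134e-18 J
kappa = sqrt(2 * m * (V0-E)) / h_bar
= sqrt(2 * 9.109e-31 * 1.1134e-18) / 1.055e-34
= 1.3500e+10 /m
2*kappa*L = 2 * 1.3500e+10 * 0.37e-9
= 9.9897
T = exp(-9.9897) = 4.586910e-05

4.586910e-05


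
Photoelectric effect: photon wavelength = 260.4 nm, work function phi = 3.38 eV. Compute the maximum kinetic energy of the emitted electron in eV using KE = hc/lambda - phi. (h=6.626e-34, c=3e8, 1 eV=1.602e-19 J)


E_photon = hc / lambda
= (6.626e-34)(3e8) / (260.4e-9)
= 7.6336e-19 J
= 4.7651 eV
KE = E_photon - phi
= 4.7651 - 3.38
= 1.3851 eV

1.3851


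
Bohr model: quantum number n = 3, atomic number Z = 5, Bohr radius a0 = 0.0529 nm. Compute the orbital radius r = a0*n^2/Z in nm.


r = a0 * n^2 / Z
= 0.0529 * 3^2 / 5
= 0.0529 * 9 / 5
= 0.0952 nm

0.0952


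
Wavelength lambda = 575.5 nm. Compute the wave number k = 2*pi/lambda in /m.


k = 2 * pi / lambda
= 6.2832 / (575.5e-9)
= 6.2832 / 5.7550e-07
= 1.0918e+07 /m

1.0918e+07


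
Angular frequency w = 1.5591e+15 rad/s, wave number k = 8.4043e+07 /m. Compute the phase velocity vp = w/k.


vp = w / k
= 1.5591e+15 / 8.4043e+07
= 1.8551e+07 m/s

1.8551e+07


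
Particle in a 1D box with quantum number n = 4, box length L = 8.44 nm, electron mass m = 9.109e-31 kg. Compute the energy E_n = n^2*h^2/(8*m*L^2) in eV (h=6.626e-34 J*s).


E = n^2 * h^2 / (8 * m * L^2)
= 4^2 * (6.626e-34)^2 / (8 * 9.109e-31 * (8.44e-9)^2)
= 16 * 4.3904e-67 / (8 * 9.109e-31 * 7.1234e-17)
= 1.3532e-20 J
= 0.0845 eV

0.0845


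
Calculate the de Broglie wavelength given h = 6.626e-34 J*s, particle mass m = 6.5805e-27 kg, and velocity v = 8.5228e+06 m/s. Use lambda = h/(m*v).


lambda = h / (m * v)
= 6.626e-34 / (6.5805e-27 * 8.5228e+06)
= 6.626e-34 / 5.6084e-20
= 1.1814e-14 m

1.1814e-14


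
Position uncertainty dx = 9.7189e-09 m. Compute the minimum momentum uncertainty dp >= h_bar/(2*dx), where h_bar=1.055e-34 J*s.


dp = h_bar / (2 * dx)
= 1.055e-34 / (2 * 9.7189e-09)
= 1.055e-34 / 1.9438e-08
= 5.4276e-27 kg*m/s

5.4276e-27


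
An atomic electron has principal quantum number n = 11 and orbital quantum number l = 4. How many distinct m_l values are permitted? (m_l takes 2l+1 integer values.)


m_l ranges from -l to +l in integer steps
So m_l goes from -4 to +4
Count = 2l + 1 = 2*4 + 1
= 9

9


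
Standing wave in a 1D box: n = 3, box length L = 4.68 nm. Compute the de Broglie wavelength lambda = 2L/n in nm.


lambda = 2L / n
= 2 * 4.68 / 3
= 9.36 / 3
= 3.12 nm

3.12


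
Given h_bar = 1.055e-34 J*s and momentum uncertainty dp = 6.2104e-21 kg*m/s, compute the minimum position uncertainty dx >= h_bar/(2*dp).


dx = h_bar / (2 * dp)
= 1.055e-34 / (2 * 6.2104e-21)
= 1.055e-34 / 1.2421e-20
= 8.4938e-15 m

8.4938e-15


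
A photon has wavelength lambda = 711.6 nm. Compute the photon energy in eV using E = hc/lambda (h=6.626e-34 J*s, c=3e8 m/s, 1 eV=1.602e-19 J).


E = hc / lambda
= (6.626e-34)(3e8) / (711.6e-9)
= 1.9878e-25 / 7.1160e-07
= 2.7934e-19 J
Converting to eV: 2.7934e-19 / 1.602e-19
= 1.7437 eV

1.7437


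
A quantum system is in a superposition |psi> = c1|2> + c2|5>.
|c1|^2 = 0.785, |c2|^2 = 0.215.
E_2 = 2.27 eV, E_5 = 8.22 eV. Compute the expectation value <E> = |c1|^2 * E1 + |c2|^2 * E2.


<E> = |c1|^2 * E1 + |c2|^2 * E2
= 0.785 * 2.27 + 0.215 * 8.22
= 1.782 + 1.7673
= 3.5493 eV

3.5493


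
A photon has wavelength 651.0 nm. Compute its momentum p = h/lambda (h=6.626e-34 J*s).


p = h / lambda
= 6.626e-34 / (651.0e-9)
= 6.626e-34 / 6.5100e-07
= 1.0178e-27 kg*m/s

1.0178e-27


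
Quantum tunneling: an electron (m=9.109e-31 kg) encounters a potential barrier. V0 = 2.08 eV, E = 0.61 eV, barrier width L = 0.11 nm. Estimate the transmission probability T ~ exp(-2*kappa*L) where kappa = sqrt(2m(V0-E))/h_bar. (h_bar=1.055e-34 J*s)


V0 - E = 1.47 eV = 2.3549e-19 J
kappa = sqrt(2 * m * (V0-E)) / h_bar
= sqrt(2 * 9.109e-31 * 2.3549e-19) / 1.055e-34
= 6.2085e+09 /m
2*kappa*L = 2 * 6.2085e+09 * 0.11e-9
= 1.3659
T = exp(-1.3659) = 2.551577e-01

2.551577e-01


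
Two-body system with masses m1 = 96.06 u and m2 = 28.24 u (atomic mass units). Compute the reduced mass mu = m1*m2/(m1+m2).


mu = m1 * m2 / (m1 + m2)
= 96.06 * 28.24 / (96.06 + 28.24)
= 2712.7344 / 124.3
= 21.8241 u

21.8241


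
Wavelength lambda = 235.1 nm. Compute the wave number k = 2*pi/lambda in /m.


k = 2 * pi / lambda
= 6.2832 / (235.1e-9)
= 6.2832 / 2.3510e-07
= 2.6726e+07 /m

2.6726e+07
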